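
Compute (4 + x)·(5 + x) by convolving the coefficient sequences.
Ascending coefficients: a = [4, 1], b = [5, 1]. c[0] = 4×5 = 20; c[1] = 4×1 + 1×5 = 9; c[2] = 1×1 = 1. Result coefficients: [20, 9, 1] → 20 + 9x + x^2

20 + 9x + x^2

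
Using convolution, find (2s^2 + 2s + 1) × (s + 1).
Ascending coefficients: a = [1, 2, 2], b = [1, 1]. c[0] = 1×1 = 1; c[1] = 1×1 + 2×1 = 3; c[2] = 2×1 + 2×1 = 4; c[3] = 2×1 = 2. Result coefficients: [1, 3, 4, 2] → 2s^3 + 4s^2 + 3s + 1

2s^3 + 4s^2 + 3s + 1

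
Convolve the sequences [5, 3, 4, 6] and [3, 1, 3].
y[0] = 5×3 = 15; y[1] = 5×1 + 3×3 = 14; y[2] = 5×3 + 3×1 + 4×3 = 30; y[3] = 3×3 + 4×1 + 6×3 = 31; y[4] = 4×3 + 6×1 = 18; y[5] = 6×3 = 18

[15, 14, 30, 31, 18, 18]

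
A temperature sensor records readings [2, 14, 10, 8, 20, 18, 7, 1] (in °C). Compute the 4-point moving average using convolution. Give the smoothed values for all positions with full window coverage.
4-point moving average kernel = [1, 1, 1, 1]. Apply in 'valid' mode (full window coverage): avg[0] = (2 + 14 + 10 + 8) / 4 = 8.5; avg[1] = (14 + 10 + 8 + 20) / 4 = 13.0; avg[2] = (10 + 8 + 20 + 18) / 4 = 14.0; avg[3] = (8 + 20 + 18 + 7) / 4 = 13.25; avg[4] = (20 + 18 + 7 + 1) / 4 = 11.5. Smoothed values: [8.5, 13.0, 14.0, 13.25, 11.5]

[8.5, 13.0, 14.0, 13.25, 11.5]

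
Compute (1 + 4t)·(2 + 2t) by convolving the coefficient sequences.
Ascending coefficients: a = [1, 4], b = [2, 2]. c[0] = 1×2 = 2; c[1] = 1×2 + 4×2 = 10; c[2] = 4×2 = 8. Result coefficients: [2, 10, 8] → 2 + 10t + 8t^2

2 + 10t + 8t^2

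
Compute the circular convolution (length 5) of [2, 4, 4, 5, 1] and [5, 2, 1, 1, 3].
Use y[k] = Σ_j x[j]·h[(k-j) mod 5]. y[0] = 2×5 + 4×3 + 4×1 + 5×1 + 1×2 = 33; y[1] = 2×2 + 4×5 + 4×3 + 5×1 + 1×1 = 42; y[2] = 2×1 + 4×2 + 4×5 + 5×3 + 1×1 = 46; y[3] = 2×1 + 4×1 + 4×2 + 5×5 + 1×3 = 42; y[4] = 2×3 + 4×1 + 4×1 + 5×2 + 1×5 = 29. Result: [33, 42, 46, 42, 29]

[33, 42, 46, 42, 29]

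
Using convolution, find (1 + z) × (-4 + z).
Ascending coefficients: a = [1, 1], b = [-4, 1]. c[0] = 1×-4 = -4; c[1] = 1×1 + 1×-4 = -3; c[2] = 1×1 = 1. Result coefficients: [-4, -3, 1] → -4 - 3z + z^2

-4 - 3z + z^2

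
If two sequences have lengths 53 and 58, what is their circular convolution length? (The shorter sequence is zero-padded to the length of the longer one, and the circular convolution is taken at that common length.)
Circular convolution (zero-padding the shorter input) has length max(m, n) = max(53, 58) = 58

58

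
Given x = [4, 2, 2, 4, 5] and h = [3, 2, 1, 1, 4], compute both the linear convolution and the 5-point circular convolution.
Linear: y_lin[0] = 4×3 = 12; y_lin[1] = 4×2 + 2×3 = 14; y_lin[2] = 4×1 + 2×2 + 2×3 = 14; y_lin[3] = 4×1 + 2×1 + 2×2 + 4×3 = 22; y_lin[4] = 4×4 + 2×1 + 2×1 + 4×2 + 5×3 = 43; y_lin[5] = 2×4 + 2×1 + 4×1 + 5×2 = 24; y_lin[6] = 2×4 + 4×1 + 5×1 = 17; y_lin[7] = 4×4 + 5×1 = 21; y_lin[8] = 5×4 = 20 → [12, 14, 14, 22, 43, 24, 17, 21, 20]. Circular (length 5): y[0] = 4×3 + 2×4 + 2×1 + 4×1 + 5×2 = 36; y[1] = 4×2 + 2×3 + 2×4 + 4×1 + 5×1 = 31; y[2] = 4×1 + 2×2 + 2×3 + 4×4 + 5×1 = 35; y[3] = 4×1 + 2×1 + 2×2 + 4×3 + 5×4 = 42; y[4] = 4×4 + 2×1 + 2×1 + 4×2 + 5×3 = 43 → [36, 31, 35, 42, 43]

Linear: [12, 14, 14, 22, 43, 24, 17, 21, 20], Circular: [36, 31, 35, 42, 43]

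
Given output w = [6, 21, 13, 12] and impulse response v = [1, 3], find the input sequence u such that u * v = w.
Deconvolve w=[6, 21, 13, 12] by v=[1, 3]. Since v[0]=1, solve forward: u[0] = w[0] / 1 = 6; u[1] = (w[1] - 6×3) / 1 = 3; u[2] = (w[2] - 3×3) / 1 = 4. So u = [6, 3, 4]. Check by forward convolution: w[0] = 6×1 = 6; w[1] = 6×3 + 3×1 = 21; w[2] = 3×3 + 4×1 = 13; w[3] = 4×3 = 12

[6, 3, 4]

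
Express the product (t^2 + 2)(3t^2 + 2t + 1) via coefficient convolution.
Ascending coefficients: a = [2, 0, 1], b = [1, 2, 3]. c[0] = 2×1 = 2; c[1] = 2×2 + 0×1 = 4; c[2] = 2×3 + 0×2 + 1×1 = 7; c[3] = 0×3 + 1×2 = 2; c[4] = 1×3 = 3. Result coefficients: [2, 4, 7, 2, 3] → 3t^4 + 2t^3 + 7t^2 + 4t + 2

3t^4 + 2t^3 + 7t^2 + 4t + 2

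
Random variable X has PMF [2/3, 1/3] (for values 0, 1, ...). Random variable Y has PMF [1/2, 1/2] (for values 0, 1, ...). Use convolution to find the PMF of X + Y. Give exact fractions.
P(X+Y=k) = Σ_i P(X=i)·P(Y=k-i) — a convolution of [2/3, 1/3] and [1/2, 1/2]. P(X+Y=0) = (2/3)×(1/2) = 1/3; P(X+Y=1) = (2/3)×(1/2) + (1/3)×(1/2) = 1/3 + 1/6 = 1/2; P(X+Y=2) = (1/3)×(1/2) = 1/6. PMF: [1/3, 1/2, 1/6] (sums to 1 ✓)

[1/3, 1/2, 1/6]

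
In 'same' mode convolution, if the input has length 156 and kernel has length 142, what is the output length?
'Same' mode returns an output with the same length as the input: 156

156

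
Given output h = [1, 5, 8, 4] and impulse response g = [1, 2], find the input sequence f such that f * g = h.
Deconvolve h=[1, 5, 8, 4] by g=[1, 2]. Since g[0]=1, solve forward: f[0] = h[0] / 1 = 1; f[1] = (h[1] - 1×2) / 1 = 3; f[2] = (h[2] - 3×2) / 1 = 2. So f = [1, 3, 2]. Check by forward convolution: h[0] = 1×1 = 1; h[1] = 1×2 + 3×1 = 5; h[2] = 3×2 + 2×1 = 8; h[3] = 2×2 = 4

[1, 3, 2]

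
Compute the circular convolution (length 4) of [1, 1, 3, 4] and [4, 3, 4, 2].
Use y[k] = Σ_j a[j]·b[(k-j) mod 4]. y[0] = 1×4 + 1×2 + 3×4 + 4×3 = 30; y[1] = 1×3 + 1×4 + 3×2 + 4×4 = 29; y[2] = 1×4 + 1×3 + 3×4 + 4×2 = 27; y[3] = 1×2 + 1×4 + 3×3 + 4×4 = 31. Result: [30, 29, 27, 31]

[30, 29, 27, 31]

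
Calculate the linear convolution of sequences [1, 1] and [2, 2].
y[0] = 1×2 = 2; y[1] = 1×2 + 1×2 = 4; y[2] = 1×2 = 2

[2, 4, 2]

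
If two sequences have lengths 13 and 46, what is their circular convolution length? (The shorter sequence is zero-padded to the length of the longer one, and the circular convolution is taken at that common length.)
Circular convolution (zero-padding the shorter input) has length max(m, n) = max(13, 46) = 46

46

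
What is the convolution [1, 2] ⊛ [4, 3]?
y[0] = 1×4 = 4; y[1] = 1×3 + 2×4 = 11; y[2] = 2×3 = 6

[4, 11, 6]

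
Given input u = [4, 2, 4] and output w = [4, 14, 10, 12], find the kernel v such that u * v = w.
Output length 4 = len(u) + len(v) - 1 ⇒ len(v) = 2. Solve v forward using v[k] = (w[k] - Σ_{i≥1} u[i]·v[k-i]) / u[0]: v[0] = w[0] / u[0] = 4 / 4 = 1; v[1] = (w[1] - 2×1) / u[0] = (14 - 2×1) / 4 = 3. So v = [1, 3]. Forward-check [4, 2, 4] * [1, 3]: w[0] = 4×1 = 4; w[1] = 4×3 + 2×1 = 14; w[2] = 2×3 + 4×1 = 10; w[3] = 4×3 = 12 → [4, 14, 10, 12] ✓

[1, 3]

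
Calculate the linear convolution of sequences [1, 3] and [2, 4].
y[0] = 1×2 = 2; y[1] = 1×4 + 3×2 = 10; y[2] = 3×4 = 12

[2, 10, 12]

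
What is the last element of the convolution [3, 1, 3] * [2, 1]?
Use y[k] = Σ_i a[i]·b[k-i] at k=3. y[3] = 3×1 = 3

3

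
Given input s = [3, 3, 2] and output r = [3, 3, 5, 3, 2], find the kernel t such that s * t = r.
Output length 5 = len(s) + len(t) - 1 ⇒ len(t) = 3. Solve t forward using t[k] = (r[k] - Σ_{i≥1} s[i]·t[k-i]) / s[0]: t[0] = r[0] / s[0] = 3 / 3 = 1; t[1] = (r[1] - 3×1) / s[0] = (3 - 3×1) / 3 = 0; t[2] = (r[2] - 3×0 - 2×1) / s[0] = (5 - 3×0 - 2×1) / 3 = 1. So t = [1, 0, 1]. Forward-check [3, 3, 2] * [1, 0, 1]: r[0] = 3×1 = 3; r[1] = 3×0 + 3×1 = 3; r[2] = 3×1 + 3×0 + 2×1 = 5; r[3] = 3×1 + 2×0 = 3; r[4] = 2×1 = 2 → [3, 3, 5, 3, 2] ✓

[1, 0, 1]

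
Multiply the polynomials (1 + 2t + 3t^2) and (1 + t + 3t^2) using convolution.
Ascending coefficients: a = [1, 2, 3], b = [1, 1, 3]. c[0] = 1×1 = 1; c[1] = 1×1 + 2×1 = 3; c[2] = 1×3 + 2×1 + 3×1 = 8; c[3] = 2×3 + 3×1 = 9; c[4] = 3×3 = 9. Result coefficients: [1, 3, 8, 9, 9] → 1 + 3t + 8t^2 + 9t^3 + 9t^4

1 + 3t + 8t^2 + 9t^3 + 9t^4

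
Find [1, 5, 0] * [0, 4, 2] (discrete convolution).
y[0] = 1×0 = 0; y[1] = 1×4 + 5×0 = 4; y[2] = 1×2 + 5×4 + 0×0 = 22; y[3] = 5×2 + 0×4 = 10; y[4] = 0×2 = 0

[0, 4, 22, 10, 0]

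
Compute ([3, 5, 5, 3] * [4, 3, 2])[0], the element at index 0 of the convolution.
Use y[k] = Σ_i a[i]·b[k-i] at k=0. y[0] = 3×4 = 12

12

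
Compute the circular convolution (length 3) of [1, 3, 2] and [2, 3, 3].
Use y[k] = Σ_j u[j]·v[(k-j) mod 3]. y[0] = 1×2 + 3×3 + 2×3 = 17; y[1] = 1×3 + 3×2 + 2×3 = 15; y[2] = 1×3 + 3×3 + 2×2 = 16. Result: [17, 15, 16]

[17, 15, 16]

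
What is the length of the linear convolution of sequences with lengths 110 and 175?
Linear/full convolution length: m + n - 1 = 110 + 175 - 1 = 284

284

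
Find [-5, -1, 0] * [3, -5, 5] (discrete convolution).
y[0] = -5×3 = -15; y[1] = -5×-5 + -1×3 = 22; y[2] = -5×5 + -1×-5 + 0×3 = -20; y[3] = -1×5 + 0×-5 = -5; y[4] = 0×5 = 0

[-15, 22, -20, -5, 0]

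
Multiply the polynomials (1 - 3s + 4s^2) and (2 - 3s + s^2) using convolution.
Ascending coefficients: a = [1, -3, 4], b = [2, -3, 1]. c[0] = 1×2 = 2; c[1] = 1×-3 + -3×2 = -9; c[2] = 1×1 + -3×-3 + 4×2 = 18; c[3] = -3×1 + 4×-3 = -15; c[4] = 4×1 = 4. Result coefficients: [2, -9, 18, -15, 4] → 2 - 9s + 18s^2 - 15s^3 + 4s^4

2 - 9s + 18s^2 - 15s^3 + 4s^4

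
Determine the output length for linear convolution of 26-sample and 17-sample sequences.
Linear/full convolution length: m + n - 1 = 26 + 17 - 1 = 42

42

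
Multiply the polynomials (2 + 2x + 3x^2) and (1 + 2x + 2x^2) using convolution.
Ascending coefficients: a = [2, 2, 3], b = [1, 2, 2]. c[0] = 2×1 = 2; c[1] = 2×2 + 2×1 = 6; c[2] = 2×2 + 2×2 + 3×1 = 11; c[3] = 2×2 + 3×2 = 10; c[4] = 3×2 = 6. Result coefficients: [2, 6, 11, 10, 6] → 2 + 6x + 11x^2 + 10x^3 + 6x^4

2 + 6x + 11x^2 + 10x^3 + 6x^4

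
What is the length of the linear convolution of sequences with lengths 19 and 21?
Linear/full convolution length: m + n - 1 = 19 + 21 - 1 = 39

39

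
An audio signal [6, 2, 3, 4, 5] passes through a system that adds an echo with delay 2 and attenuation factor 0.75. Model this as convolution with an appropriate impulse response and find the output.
Direct-path + delayed-attenuated-path model → impulse response h = [1, 0, 0.75] (1 at lag 0, 0.75 at lag 2). Output y[n] = x[n] + 0.75·x[n - 2] (with x[n] = 0 outside 0..4): y[0] = 6 + 0.75×0 = 6; y[1] = 2 + 0.75×0 = 2; y[2] = 3 + 0.75×6 = 7.5; y[3] = 4 + 0.75×2 = 5.5; y[4] = 5 + 0.75×3 = 7.25; y[5] = 0 + 0.75×4 = 3.0; y[6] = 0 + 0.75×5 = 3.75. So y = [6, 2, 7.5, 5.5, 7.25, 3.0, 3.75]

[6, 2, 7.5, 5.5, 7.25, 3.0, 3.75]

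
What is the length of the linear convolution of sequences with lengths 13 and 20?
Linear/full convolution length: m + n - 1 = 13 + 20 - 1 = 32

32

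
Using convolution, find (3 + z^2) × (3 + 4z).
Ascending coefficients: a = [3, 0, 1], b = [3, 4]. c[0] = 3×3 = 9; c[1] = 3×4 + 0×3 = 12; c[2] = 0×4 + 1×3 = 3; c[3] = 1×4 = 4. Result coefficients: [9, 12, 3, 4] → 9 + 12z + 3z^2 + 4z^3

9 + 12z + 3z^2 + 4z^3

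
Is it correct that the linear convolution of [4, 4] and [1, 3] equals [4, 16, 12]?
Recompute linear convolution of [4, 4] and [1, 3]: y[0] = 4×1 = 4; y[1] = 4×3 + 4×1 = 16; y[2] = 4×3 = 12 → [4, 16, 12]. Given [4, 16, 12] matches, so answer: Yes

Yes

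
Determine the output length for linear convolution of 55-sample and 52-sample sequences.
Linear/full convolution length: m + n - 1 = 55 + 52 - 1 = 106

106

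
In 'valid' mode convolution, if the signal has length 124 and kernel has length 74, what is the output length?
'Valid' mode counts only positions where the kernel fully overlaps the signal: m - n + 1 = 124 - 74 + 1 = 51

51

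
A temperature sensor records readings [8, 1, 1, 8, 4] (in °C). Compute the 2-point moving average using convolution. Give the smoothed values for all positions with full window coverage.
2-point moving average kernel = [1, 1]. Apply in 'valid' mode (full window coverage): avg[0] = (8 + 1) / 2 = 4.5; avg[1] = (1 + 1) / 2 = 1.0; avg[2] = (1 + 8) / 2 = 4.5; avg[3] = (8 + 4) / 2 = 6.0. Smoothed values: [4.5, 1.0, 4.5, 6.0]

[4.5, 1.0, 4.5, 6.0]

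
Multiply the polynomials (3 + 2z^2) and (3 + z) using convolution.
Ascending coefficients: a = [3, 0, 2], b = [3, 1]. c[0] = 3×3 = 9; c[1] = 3×1 + 0×3 = 3; c[2] = 0×1 + 2×3 = 6; c[3] = 2×1 = 2. Result coefficients: [9, 3, 6, 2] → 9 + 3z + 6z^2 + 2z^3

9 + 3z + 6z^2 + 2z^3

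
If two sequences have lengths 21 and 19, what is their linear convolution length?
Linear/full convolution length: m + n - 1 = 21 + 19 - 1 = 39

39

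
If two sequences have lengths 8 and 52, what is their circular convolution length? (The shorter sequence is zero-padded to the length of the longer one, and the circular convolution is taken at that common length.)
Circular convolution (zero-padding the shorter input) has length max(m, n) = max(8, 52) = 52

52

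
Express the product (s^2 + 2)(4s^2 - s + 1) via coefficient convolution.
Ascending coefficients: a = [2, 0, 1], b = [1, -1, 4]. c[0] = 2×1 = 2; c[1] = 2×-1 + 0×1 = -2; c[2] = 2×4 + 0×-1 + 1×1 = 9; c[3] = 0×4 + 1×-1 = -1; c[4] = 1×4 = 4. Result coefficients: [2, -2, 9, -1, 4] → 4s^4 - s^3 + 9s^2 - 2s + 2

4s^4 - s^3 + 9s^2 - 2s + 2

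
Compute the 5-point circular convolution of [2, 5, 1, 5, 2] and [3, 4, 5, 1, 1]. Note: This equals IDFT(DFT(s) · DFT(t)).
Either evaluate y[k] = Σ_j s[j]·t[(k-j) mod 5] directly, or use IDFT(DFT(s) · DFT(t)). y[0] = 2×3 + 5×1 + 1×1 + 5×5 + 2×4 = 45; y[1] = 2×4 + 5×3 + 1×1 + 5×1 + 2×5 = 39; y[2] = 2×5 + 5×4 + 1×3 + 5×1 + 2×1 = 40; y[3] = 2×1 + 5×5 + 1×4 + 5×3 + 2×1 = 48; y[4] = 2×1 + 5×1 + 1×5 + 5×4 + 2×3 = 38. Result: [45, 39, 40, 48, 38]

[45, 39, 40, 48, 38]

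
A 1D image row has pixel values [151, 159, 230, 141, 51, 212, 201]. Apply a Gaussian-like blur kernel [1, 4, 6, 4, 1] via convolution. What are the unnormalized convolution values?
Convolve image row [151, 159, 230, 141, 51, 212, 201] with kernel [1, 4, 6, 4, 1]: y[0] = 151×1 = 151; y[1] = 151×4 + 159×1 = 763; y[2] = 151×6 + 159×4 + 230×1 = 1772; y[3] = 151×4 + 159×6 + 230×4 + 141×1 = 2619; y[4] = 151×1 + 159×4 + 230×6 + 141×4 + 51×1 = 2782; y[5] = 159×1 + 230×4 + 141×6 + 51×4 + 212×1 = 2341; y[6] = 230×1 + 141×4 + 51×6 + 212×4 + 201×1 = 2149; y[7] = 141×1 + 51×4 + 212×6 + 201×4 = 2421; y[8] = 51×1 + 212×4 + 201×6 = 2105; y[9] = 212×1 + 201×4 = 1016; y[10] = 201×1 = 201 → [151, 763, 1772, 2619, 2782, 2341, 2149, 2421, 2105, 1016, 201]. Normalization factor = sum(kernel) = 16.

[151, 763, 1772, 2619, 2782, 2341, 2149, 2421, 2105, 1016, 201]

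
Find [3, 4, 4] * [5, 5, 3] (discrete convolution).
y[0] = 3×5 = 15; y[1] = 3×5 + 4×5 = 35; y[2] = 3×3 + 4×5 + 4×5 = 49; y[3] = 4×3 + 4×5 = 32; y[4] = 4×3 = 12

[15, 35, 49, 32, 12]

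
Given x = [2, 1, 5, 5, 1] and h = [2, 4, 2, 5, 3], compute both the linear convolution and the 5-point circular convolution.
Linear: y_lin[0] = 2×2 = 4; y_lin[1] = 2×4 + 1×2 = 10; y_lin[2] = 2×2 + 1×4 + 5×2 = 18; y_lin[3] = 2×5 + 1×2 + 5×4 + 5×2 = 42; y_lin[4] = 2×3 + 1×5 + 5×2 + 5×4 + 1×2 = 43; y_lin[5] = 1×3 + 5×5 + 5×2 + 1×4 = 42; y_lin[6] = 5×3 + 5×5 + 1×2 = 42; y_lin[7] = 5×3 + 1×5 = 20; y_lin[8] = 1×3 = 3 → [4, 10, 18, 42, 43, 42, 42, 20, 3]. Circular (length 5): y[0] = 2×2 + 1×3 + 5×5 + 5×2 + 1×4 = 46; y[1] = 2×4 + 1×2 + 5×3 + 5×5 + 1×2 = 52; y[2] = 2×2 + 1×4 + 5×2 + 5×3 + 1×5 = 38; y[3] = 2×5 + 1×2 + 5×4 + 5×2 + 1×3 = 45; y[4] = 2×3 + 1×5 + 5×2 + 5×4 + 1×2 = 43 → [46, 52, 38, 45, 43]

Linear: [4, 10, 18, 42, 43, 42, 42, 20, 3], Circular: [46, 52, 38, 45, 43]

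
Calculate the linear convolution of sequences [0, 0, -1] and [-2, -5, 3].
y[0] = 0×-2 = 0; y[1] = 0×-5 + 0×-2 = 0; y[2] = 0×3 + 0×-5 + -1×-2 = 2; y[3] = 0×3 + -1×-5 = 5; y[4] = -1×3 = -3

[0, 0, 2, 5, -3]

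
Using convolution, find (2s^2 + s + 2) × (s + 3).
Ascending coefficients: a = [2, 1, 2], b = [3, 1]. c[0] = 2×3 = 6; c[1] = 2×1 + 1×3 = 5; c[2] = 1×1 + 2×3 = 7; c[3] = 2×1 = 2. Result coefficients: [6, 5, 7, 2] → 2s^3 + 7s^2 + 5s + 6

2s^3 + 7s^2 + 5s + 6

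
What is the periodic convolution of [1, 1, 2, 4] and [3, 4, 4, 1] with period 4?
Use y[k] = Σ_j a[j]·b[(k-j) mod 4]. y[0] = 1×3 + 1×1 + 2×4 + 4×4 = 28; y[1] = 1×4 + 1×3 + 2×1 + 4×4 = 25; y[2] = 1×4 + 1×4 + 2×3 + 4×1 = 18; y[3] = 1×1 + 1×4 + 2×4 + 4×3 = 25. Result: [28, 25, 18, 25]

[28, 25, 18, 25]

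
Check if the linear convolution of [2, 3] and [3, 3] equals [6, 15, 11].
Recompute linear convolution of [2, 3] and [3, 3]: y[0] = 2×3 = 6; y[1] = 2×3 + 3×3 = 15; y[2] = 3×3 = 9 → [6, 15, 9]. Compare to given [6, 15, 11]: they differ at index 2: given 11, correct 9, so answer: No

No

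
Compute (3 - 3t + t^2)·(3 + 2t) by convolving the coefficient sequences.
Ascending coefficients: a = [3, -3, 1], b = [3, 2]. c[0] = 3×3 = 9; c[1] = 3×2 + -3×3 = -3; c[2] = -3×2 + 1×3 = -3; c[3] = 1×2 = 2. Result coefficients: [9, -3, -3, 2] → 9 - 3t - 3t^2 + 2t^3

9 - 3t - 3t^2 + 2t^3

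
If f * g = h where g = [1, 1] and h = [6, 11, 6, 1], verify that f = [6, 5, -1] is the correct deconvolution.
Forward-compute [6, 5, -1] * [1, 1]: h[0] = 6×1 = 6; h[1] = 6×1 + 5×1 = 11; h[2] = 5×1 + -1×1 = 4; h[3] = -1×1 = -1 → [6, 11, 4, -1]. Does not match given h = [6, 11, 6, 1].

Not verified. [6, 5, -1] * [1, 1] = [6, 11, 4, -1], which differs from [6, 11, 6, 1] at index 2.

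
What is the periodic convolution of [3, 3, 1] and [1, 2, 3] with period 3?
Use y[k] = Σ_j f[j]·g[(k-j) mod 3]. y[0] = 3×1 + 3×3 + 1×2 = 14; y[1] = 3×2 + 3×1 + 1×3 = 12; y[2] = 3×3 + 3×2 + 1×1 = 16. Result: [14, 12, 16]

[14, 12, 16]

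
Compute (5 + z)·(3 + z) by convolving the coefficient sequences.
Ascending coefficients: a = [5, 1], b = [3, 1]. c[0] = 5×3 = 15; c[1] = 5×1 + 1×3 = 8; c[2] = 1×1 = 1. Result coefficients: [15, 8, 1] → 15 + 8z + z^2

15 + 8z + z^2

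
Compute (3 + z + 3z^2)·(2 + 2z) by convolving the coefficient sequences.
Ascending coefficients: a = [3, 1, 3], b = [2, 2]. c[0] = 3×2 = 6; c[1] = 3×2 + 1×2 = 8; c[2] = 1×2 + 3×2 = 8; c[3] = 3×2 = 6. Result coefficients: [6, 8, 8, 6] → 6 + 8z + 8z^2 + 6z^3

6 + 8z + 8z^2 + 6z^3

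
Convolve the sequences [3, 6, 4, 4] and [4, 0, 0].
y[0] = 3×4 = 12; y[1] = 3×0 + 6×4 = 24; y[2] = 3×0 + 6×0 + 4×4 = 16; y[3] = 6×0 + 4×0 + 4×4 = 16; y[4] = 4×0 + 4×0 = 0; y[5] = 4×0 = 0

[12, 24, 16, 16, 0, 0]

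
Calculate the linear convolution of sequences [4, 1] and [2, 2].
y[0] = 4×2 = 8; y[1] = 4×2 + 1×2 = 10; y[2] = 1×2 = 2

[8, 10, 2]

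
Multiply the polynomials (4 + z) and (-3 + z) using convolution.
Ascending coefficients: a = [4, 1], b = [-3, 1]. c[0] = 4×-3 = -12; c[1] = 4×1 + 1×-3 = 1; c[2] = 1×1 = 1. Result coefficients: [-12, 1, 1] → -12 + z + z^2

-12 + z + z^2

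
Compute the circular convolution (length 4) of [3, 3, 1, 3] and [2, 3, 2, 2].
Use y[k] = Σ_j u[j]·v[(k-j) mod 4]. y[0] = 3×2 + 3×2 + 1×2 + 3×3 = 23; y[1] = 3×3 + 3×2 + 1×2 + 3×2 = 23; y[2] = 3×2 + 3×3 + 1×2 + 3×2 = 23; y[3] = 3×2 + 3×2 + 1×3 + 3×2 = 21. Result: [23, 23, 23, 21]

[23, 23, 23, 21]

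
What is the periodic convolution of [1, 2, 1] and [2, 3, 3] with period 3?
Use y[k] = Σ_j x[j]·h[(k-j) mod 3]. y[0] = 1×2 + 2×3 + 1×3 = 11; y[1] = 1×3 + 2×2 + 1×3 = 10; y[2] = 1×3 + 2×3 + 1×2 = 11. Result: [11, 10, 11]

[11, 10, 11]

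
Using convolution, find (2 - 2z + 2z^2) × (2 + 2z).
Ascending coefficients: a = [2, -2, 2], b = [2, 2]. c[0] = 2×2 = 4; c[1] = 2×2 + -2×2 = 0; c[2] = -2×2 + 2×2 = 0; c[3] = 2×2 = 4. Result coefficients: [4, 0, 0, 4] → 4 + 4z^3

4 + 4z^3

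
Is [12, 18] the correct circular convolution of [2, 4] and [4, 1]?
Recompute circular convolution of [2, 4] and [4, 1]: y[0] = 2×4 + 4×1 = 12; y[1] = 2×1 + 4×4 = 18 → [12, 18]. Given [12, 18] matches, so answer: Yes

Yes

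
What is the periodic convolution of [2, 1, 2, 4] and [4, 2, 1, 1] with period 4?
Use y[k] = Σ_j u[j]·v[(k-j) mod 4]. y[0] = 2×4 + 1×1 + 2×1 + 4×2 = 19; y[1] = 2×2 + 1×4 + 2×1 + 4×1 = 14; y[2] = 2×1 + 1×2 + 2×4 + 4×1 = 16; y[3] = 2×1 + 1×1 + 2×2 + 4×4 = 23. Result: [19, 14, 16, 23]

[19, 14, 16, 23]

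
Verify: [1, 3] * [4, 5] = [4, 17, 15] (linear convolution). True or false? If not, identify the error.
Recompute linear convolution of [1, 3] and [4, 5]: y[0] = 1×4 = 4; y[1] = 1×5 + 3×4 = 17; y[2] = 3×5 = 15 → [4, 17, 15]. Given [4, 17, 15] matches, so answer: Yes

Yes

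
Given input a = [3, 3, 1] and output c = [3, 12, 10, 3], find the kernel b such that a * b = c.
Output length 4 = len(a) + len(b) - 1 ⇒ len(b) = 2. Solve b forward using b[k] = (c[k] - Σ_{i≥1} a[i]·b[k-i]) / a[0]: b[0] = c[0] / a[0] = 3 / 3 = 1; b[1] = (c[1] - 3×1) / a[0] = (12 - 3×1) / 3 = 3. So b = [1, 3]. Forward-check [3, 3, 1] * [1, 3]: c[0] = 3×1 = 3; c[1] = 3×3 + 3×1 = 12; c[2] = 3×3 + 1×1 = 10; c[3] = 1×3 = 3 → [3, 12, 10, 3] ✓

[1, 3]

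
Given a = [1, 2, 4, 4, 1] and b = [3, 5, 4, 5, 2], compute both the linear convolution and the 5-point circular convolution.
Linear: y_lin[0] = 1×3 = 3; y_lin[1] = 1×5 + 2×3 = 11; y_lin[2] = 1×4 + 2×5 + 4×3 = 26; y_lin[3] = 1×5 + 2×4 + 4×5 + 4×3 = 45; y_lin[4] = 1×2 + 2×5 + 4×4 + 4×5 + 1×3 = 51; y_lin[5] = 2×2 + 4×5 + 4×4 + 1×5 = 45; y_lin[6] = 4×2 + 4×5 + 1×4 = 32; y_lin[7] = 4×2 + 1×5 = 13; y_lin[8] = 1×2 = 2 → [3, 11, 26, 45, 51, 45, 32, 13, 2]. Circular (length 5): y[0] = 1×3 + 2×2 + 4×5 + 4×4 + 1×5 = 48; y[1] = 1×5 + 2×3 + 4×2 + 4×5 + 1×4 = 43; y[2] = 1×4 + 2×5 + 4×3 + 4×2 + 1×5 = 39; y[3] = 1×5 + 2×4 + 4×5 + 4×3 + 1×2 = 47; y[4] = 1×2 + 2×5 + 4×4 + 4×5 + 1×3 = 51 → [48, 43, 39, 47, 51]

Linear: [3, 11, 26, 45, 51, 45, 32, 13, 2], Circular: [48, 43, 39, 47, 51]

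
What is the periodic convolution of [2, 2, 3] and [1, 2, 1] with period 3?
Use y[k] = Σ_j f[j]·g[(k-j) mod 3]. y[0] = 2×1 + 2×1 + 3×2 = 10; y[1] = 2×2 + 2×1 + 3×1 = 9; y[2] = 2×1 + 2×2 + 3×1 = 9. Result: [10, 9, 9]

[10, 9, 9]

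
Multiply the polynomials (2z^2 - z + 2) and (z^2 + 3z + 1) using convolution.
Ascending coefficients: a = [2, -1, 2], b = [1, 3, 1]. c[0] = 2×1 = 2; c[1] = 2×3 + -1×1 = 5; c[2] = 2×1 + -1×3 + 2×1 = 1; c[3] = -1×1 + 2×3 = 5; c[4] = 2×1 = 2. Result coefficients: [2, 5, 1, 5, 2] → 2z^4 + 5z^3 + z^2 + 5z + 2

2z^4 + 5z^3 + z^2 + 5z + 2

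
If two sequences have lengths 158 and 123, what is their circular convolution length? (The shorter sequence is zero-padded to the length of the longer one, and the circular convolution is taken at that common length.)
Circular convolution (zero-padding the shorter input) has length max(m, n) = max(158, 123) = 158

158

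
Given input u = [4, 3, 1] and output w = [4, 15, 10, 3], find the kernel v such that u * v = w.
Output length 4 = len(u) + len(v) - 1 ⇒ len(v) = 2. Solve v forward using v[k] = (w[k] - Σ_{i≥1} u[i]·v[k-i]) / u[0]: v[0] = w[0] / u[0] = 4 / 4 = 1; v[1] = (w[1] - 3×1) / u[0] = (15 - 3×1) / 4 = 3. So v = [1, 3]. Forward-check [4, 3, 1] * [1, 3]: w[0] = 4×1 = 4; w[1] = 4×3 + 3×1 = 15; w[2] = 3×3 + 1×1 = 10; w[3] = 1×3 = 3 → [4, 15, 10, 3] ✓

[1, 3]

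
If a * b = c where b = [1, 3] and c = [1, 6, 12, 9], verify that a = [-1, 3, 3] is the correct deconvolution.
Forward-compute [-1, 3, 3] * [1, 3]: c[0] = -1×1 = -1; c[1] = -1×3 + 3×1 = 0; c[2] = 3×3 + 3×1 = 12; c[3] = 3×3 = 9 → [-1, 0, 12, 9]. Does not match given c = [1, 6, 12, 9].

Not verified. [-1, 3, 3] * [1, 3] = [-1, 0, 12, 9], which differs from [1, 6, 12, 9] at index 0.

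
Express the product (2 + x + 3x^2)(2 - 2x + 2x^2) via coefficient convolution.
Ascending coefficients: a = [2, 1, 3], b = [2, -2, 2]. c[0] = 2×2 = 4; c[1] = 2×-2 + 1×2 = -2; c[2] = 2×2 + 1×-2 + 3×2 = 8; c[3] = 1×2 + 3×-2 = -4; c[4] = 3×2 = 6. Result coefficients: [4, -2, 8, -4, 6] → 4 - 2x + 8x^2 - 4x^3 + 6x^4

4 - 2x + 8x^2 - 4x^3 + 6x^4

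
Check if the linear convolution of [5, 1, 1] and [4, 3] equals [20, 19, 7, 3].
Recompute linear convolution of [5, 1, 1] and [4, 3]: y[0] = 5×4 = 20; y[1] = 5×3 + 1×4 = 19; y[2] = 1×3 + 1×4 = 7; y[3] = 1×3 = 3 → [20, 19, 7, 3]. Given [20, 19, 7, 3] matches, so answer: Yes

Yes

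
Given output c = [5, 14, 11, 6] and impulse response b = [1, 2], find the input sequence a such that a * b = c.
Deconvolve c=[5, 14, 11, 6] by b=[1, 2]. Since b[0]=1, solve forward: a[0] = c[0] / 1 = 5; a[1] = (c[1] - 5×2) / 1 = 4; a[2] = (c[2] - 4×2) / 1 = 3. So a = [5, 4, 3]. Check by forward convolution: c[0] = 5×1 = 5; c[1] = 5×2 + 4×1 = 14; c[2] = 4×2 + 3×1 = 11; c[3] = 3×2 = 6

[5, 4, 3]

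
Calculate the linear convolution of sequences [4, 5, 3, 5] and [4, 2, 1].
y[0] = 4×4 = 16; y[1] = 4×2 + 5×4 = 28; y[2] = 4×1 + 5×2 + 3×4 = 26; y[3] = 5×1 + 3×2 + 5×4 = 31; y[4] = 3×1 + 5×2 = 13; y[5] = 5×1 = 5

[16, 28, 26, 31, 13, 5]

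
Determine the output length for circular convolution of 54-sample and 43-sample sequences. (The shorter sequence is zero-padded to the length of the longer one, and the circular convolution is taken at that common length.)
Circular convolution (zero-padding the shorter input) has length max(m, n) = max(54, 43) = 54

54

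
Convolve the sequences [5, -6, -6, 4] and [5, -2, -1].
y[0] = 5×5 = 25; y[1] = 5×-2 + -6×5 = -40; y[2] = 5×-1 + -6×-2 + -6×5 = -23; y[3] = -6×-1 + -6×-2 + 4×5 = 38; y[4] = -6×-1 + 4×-2 = -2; y[5] = 4×-1 = -4

[25, -40, -23, 38, -2, -4]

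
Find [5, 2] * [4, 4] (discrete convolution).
y[0] = 5×4 = 20; y[1] = 5×4 + 2×4 = 28; y[2] = 2×4 = 8

[20, 28, 8]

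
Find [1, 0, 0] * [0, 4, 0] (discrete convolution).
y[0] = 1×0 = 0; y[1] = 1×4 + 0×0 = 4; y[2] = 1×0 + 0×4 + 0×0 = 0; y[3] = 0×0 + 0×4 = 0; y[4] = 0×0 = 0

[0, 4, 0, 0, 0]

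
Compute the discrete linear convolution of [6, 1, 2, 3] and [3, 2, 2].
y[0] = 6×3 = 18; y[1] = 6×2 + 1×3 = 15; y[2] = 6×2 + 1×2 + 2×3 = 20; y[3] = 1×2 + 2×2 + 3×3 = 15; y[4] = 2×2 + 3×2 = 10; y[5] = 3×2 = 6

[18, 15, 20, 15, 10, 6]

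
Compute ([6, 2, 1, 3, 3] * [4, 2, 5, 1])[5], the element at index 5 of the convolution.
Use y[k] = Σ_i a[i]·b[k-i] at k=5. y[5] = 1×1 + 3×5 + 3×2 = 22

22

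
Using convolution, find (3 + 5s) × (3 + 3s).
Ascending coefficients: a = [3, 5], b = [3, 3]. c[0] = 3×3 = 9; c[1] = 3×3 + 5×3 = 24; c[2] = 5×3 = 15. Result coefficients: [9, 24, 15] → 9 + 24s + 15s^2

9 + 24s + 15s^2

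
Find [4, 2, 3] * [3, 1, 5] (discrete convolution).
y[0] = 4×3 = 12; y[1] = 4×1 + 2×3 = 10; y[2] = 4×5 + 2×1 + 3×3 = 31; y[3] = 2×5 + 3×1 = 13; y[4] = 3×5 = 15

[12, 10, 31, 13, 15]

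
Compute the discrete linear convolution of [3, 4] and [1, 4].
y[0] = 3×1 = 3; y[1] = 3×4 + 4×1 = 16; y[2] = 4×4 = 16

[3, 16, 16]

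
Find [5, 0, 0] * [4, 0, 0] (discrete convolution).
y[0] = 5×4 = 20; y[1] = 5×0 + 0×4 = 0; y[2] = 5×0 + 0×0 + 0×4 = 0; y[3] = 0×0 + 0×0 = 0; y[4] = 0×0 = 0

[20, 0, 0, 0, 0]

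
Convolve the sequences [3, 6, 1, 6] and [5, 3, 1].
y[0] = 3×5 = 15; y[1] = 3×3 + 6×5 = 39; y[2] = 3×1 + 6×3 + 1×5 = 26; y[3] = 6×1 + 1×3 + 6×5 = 39; y[4] = 1×1 + 6×3 = 19; y[5] = 6×1 = 6

[15, 39, 26, 39, 19, 6]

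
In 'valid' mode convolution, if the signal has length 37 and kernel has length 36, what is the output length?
'Valid' mode counts only positions where the kernel fully overlaps the signal: m - n + 1 = 37 - 36 + 1 = 2

2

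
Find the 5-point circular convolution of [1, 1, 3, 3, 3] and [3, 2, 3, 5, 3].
Use y[k] = Σ_j x[j]·h[(k-j) mod 5]. y[0] = 1×3 + 1×3 + 3×5 + 3×3 + 3×2 = 36; y[1] = 1×2 + 1×3 + 3×3 + 3×5 + 3×3 = 38; y[2] = 1×3 + 1×2 + 3×3 + 3×3 + 3×5 = 38; y[3] = 1×5 + 1×3 + 3×2 + 3×3 + 3×3 = 32; y[4] = 1×3 + 1×5 + 3×3 + 3×2 + 3×3 = 32. Result: [36, 38, 38, 32, 32]

[36, 38, 38, 32, 32]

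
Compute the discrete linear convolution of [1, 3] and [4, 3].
y[0] = 1×4 = 4; y[1] = 1×3 + 3×4 = 15; y[2] = 3×3 = 9

[4, 15, 9]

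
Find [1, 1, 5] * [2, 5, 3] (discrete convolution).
y[0] = 1×2 = 2; y[1] = 1×5 + 1×2 = 7; y[2] = 1×3 + 1×5 + 5×2 = 18; y[3] = 1×3 + 5×5 = 28; y[4] = 5×3 = 15

[2, 7, 18, 28, 15]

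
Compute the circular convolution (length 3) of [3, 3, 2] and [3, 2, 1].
Use y[k] = Σ_j x[j]·h[(k-j) mod 3]. y[0] = 3×3 + 3×1 + 2×2 = 16; y[1] = 3×2 + 3×3 + 2×1 = 17; y[2] = 3×1 + 3×2 + 2×3 = 15. Result: [16, 17, 15]

[16, 17, 15]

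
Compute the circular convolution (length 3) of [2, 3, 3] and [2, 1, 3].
Use y[k] = Σ_j u[j]·v[(k-j) mod 3]. y[0] = 2×2 + 3×3 + 3×1 = 16; y[1] = 2×1 + 3×2 + 3×3 = 17; y[2] = 2×3 + 3×1 + 3×2 = 15. Result: [16, 17, 15]

[16, 17, 15]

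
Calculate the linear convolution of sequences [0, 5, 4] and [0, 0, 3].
y[0] = 0×0 = 0; y[1] = 0×0 + 5×0 = 0; y[2] = 0×3 + 5×0 + 4×0 = 0; y[3] = 5×3 + 4×0 = 15; y[4] = 4×3 = 12

[0, 0, 0, 15, 12]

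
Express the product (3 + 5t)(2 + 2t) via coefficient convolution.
Ascending coefficients: a = [3, 5], b = [2, 2]. c[0] = 3×2 = 6; c[1] = 3×2 + 5×2 = 16; c[2] = 5×2 = 10. Result coefficients: [6, 16, 10] → 6 + 16t + 10t^2

6 + 16t + 10t^2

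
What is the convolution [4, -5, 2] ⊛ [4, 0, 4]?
y[0] = 4×4 = 16; y[1] = 4×0 + -5×4 = -20; y[2] = 4×4 + -5×0 + 2×4 = 24; y[3] = -5×4 + 2×0 = -20; y[4] = 2×4 = 8

[16, -20, 24, -20, 8]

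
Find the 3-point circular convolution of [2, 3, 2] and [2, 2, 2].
Use y[k] = Σ_j u[j]·v[(k-j) mod 3]. y[0] = 2×2 + 3×2 + 2×2 = 14; y[1] = 2×2 + 3×2 + 2×2 = 14; y[2] = 2×2 + 3×2 + 2×2 = 14. Result: [14, 14, 14]

[14, 14, 14]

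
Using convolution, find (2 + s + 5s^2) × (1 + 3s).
Ascending coefficients: a = [2, 1, 5], b = [1, 3]. c[0] = 2×1 = 2; c[1] = 2×3 + 1×1 = 7; c[2] = 1×3 + 5×1 = 8; c[3] = 5×3 = 15. Result coefficients: [2, 7, 8, 15] → 2 + 7s + 8s^2 + 15s^3

2 + 7s + 8s^2 + 15s^3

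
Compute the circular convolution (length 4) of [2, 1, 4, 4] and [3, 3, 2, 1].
Use y[k] = Σ_j x[j]·h[(k-j) mod 4]. y[0] = 2×3 + 1×1 + 4×2 + 4×3 = 27; y[1] = 2×3 + 1×3 + 4×1 + 4×2 = 21; y[2] = 2×2 + 1×3 + 4×3 + 4×1 = 23; y[3] = 2×1 + 1×2 + 4×3 + 4×3 = 28. Result: [27, 21, 23, 28]

[27, 21, 23, 28]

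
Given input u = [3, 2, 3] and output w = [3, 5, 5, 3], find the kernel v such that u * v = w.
Output length 4 = len(u) + len(v) - 1 ⇒ len(v) = 2. Solve v forward using v[k] = (w[k] - Σ_{i≥1} u[i]·v[k-i]) / u[0]: v[0] = w[0] / u[0] = 3 / 3 = 1; v[1] = (w[1] - 2×1) / u[0] = (5 - 2×1) / 3 = 1. So v = [1, 1]. Forward-check [3, 2, 3] * [1, 1]: w[0] = 3×1 = 3; w[1] = 3×1 + 2×1 = 5; w[2] = 2×1 + 3×1 = 5; w[3] = 3×1 = 3 → [3, 5, 5, 3] ✓

[1, 1]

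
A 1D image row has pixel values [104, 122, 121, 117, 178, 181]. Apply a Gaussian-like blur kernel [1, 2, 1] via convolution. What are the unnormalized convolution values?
Convolve image row [104, 122, 121, 117, 178, 181] with kernel [1, 2, 1]: y[0] = 104×1 = 104; y[1] = 104×2 + 122×1 = 330; y[2] = 104×1 + 122×2 + 121×1 = 469; y[3] = 122×1 + 121×2 + 117×1 = 481; y[4] = 121×1 + 117×2 + 178×1 = 533; y[5] = 117×1 + 178×2 + 181×1 = 654; y[6] = 178×1 + 181×2 = 540; y[7] = 181×1 = 181 → [104, 330, 469, 481, 533, 654, 540, 181]. Normalization factor = sum(kernel) = 4.

[104, 330, 469, 481, 533, 654, 540, 181]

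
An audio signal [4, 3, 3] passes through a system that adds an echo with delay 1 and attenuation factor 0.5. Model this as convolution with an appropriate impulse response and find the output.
Direct-path + delayed-attenuated-path model → impulse response h = [1, 0.5] (1 at lag 0, 0.5 at lag 1). Output y[n] = x[n] + 0.5·x[n - 1] (with x[n] = 0 outside 0..2): y[0] = 4 + 0.5×0 = 4; y[1] = 3 + 0.5×4 = 5.0; y[2] = 3 + 0.5×3 = 4.5; y[3] = 0 + 0.5×3 = 1.5. So y = [4, 5.0, 4.5, 1.5]

[4, 5.0, 4.5, 1.5]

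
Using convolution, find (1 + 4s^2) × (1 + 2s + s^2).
Ascending coefficients: a = [1, 0, 4], b = [1, 2, 1]. c[0] = 1×1 = 1; c[1] = 1×2 + 0×1 = 2; c[2] = 1×1 + 0×2 + 4×1 = 5; c[3] = 0×1 + 4×2 = 8; c[4] = 4×1 = 4. Result coefficients: [1, 2, 5, 8, 4] → 1 + 2s + 5s^2 + 8s^3 + 4s^4

1 + 2s + 5s^2 + 8s^3 + 4s^4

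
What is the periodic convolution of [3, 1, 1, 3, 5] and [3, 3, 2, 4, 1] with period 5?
Use y[k] = Σ_j s[j]·t[(k-j) mod 5]. y[0] = 3×3 + 1×1 + 1×4 + 3×2 + 5×3 = 35; y[1] = 3×3 + 1×3 + 1×1 + 3×4 + 5×2 = 35; y[2] = 3×2 + 1×3 + 1×3 + 3×1 + 5×4 = 35; y[3] = 3×4 + 1×2 + 1×3 + 3×3 + 5×1 = 31; y[4] = 3×1 + 1×4 + 1×2 + 3×3 + 5×3 = 33. Result: [35, 35, 35, 31, 33]

[35, 35, 35, 31, 33]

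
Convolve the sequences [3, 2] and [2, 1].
y[0] = 3×2 = 6; y[1] = 3×1 + 2×2 = 7; y[2] = 2×1 = 2

[6, 7, 2]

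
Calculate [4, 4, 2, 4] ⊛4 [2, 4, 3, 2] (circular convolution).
Use y[k] = Σ_j u[j]·v[(k-j) mod 4]. y[0] = 4×2 + 4×2 + 2×3 + 4×4 = 38; y[1] = 4×4 + 4×2 + 2×2 + 4×3 = 40; y[2] = 4×3 + 4×4 + 2×2 + 4×2 = 40; y[3] = 4×2 + 4×3 + 2×4 + 4×2 = 36. Result: [38, 40, 40, 36]

[38, 40, 40, 36]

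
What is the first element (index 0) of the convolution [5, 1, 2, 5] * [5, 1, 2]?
Use y[k] = Σ_i a[i]·b[k-i] at k=0. y[0] = 5×5 = 25

25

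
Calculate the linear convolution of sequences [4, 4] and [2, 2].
y[0] = 4×2 = 8; y[1] = 4×2 + 4×2 = 16; y[2] = 4×2 = 8

[8, 16, 8]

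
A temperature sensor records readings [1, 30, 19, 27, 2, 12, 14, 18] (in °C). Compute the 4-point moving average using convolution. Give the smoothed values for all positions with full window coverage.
4-point moving average kernel = [1, 1, 1, 1]. Apply in 'valid' mode (full window coverage): avg[0] = (1 + 30 + 19 + 27) / 4 = 19.25; avg[1] = (30 + 19 + 27 + 2) / 4 = 19.5; avg[2] = (19 + 27 + 2 + 12) / 4 = 15.0; avg[3] = (27 + 2 + 12 + 14) / 4 = 13.75; avg[4] = (2 + 12 + 14 + 18) / 4 = 11.5. Smoothed values: [19.25, 19.5, 15.0, 13.75, 11.5]

[19.25, 19.5, 15.0, 13.75, 11.5]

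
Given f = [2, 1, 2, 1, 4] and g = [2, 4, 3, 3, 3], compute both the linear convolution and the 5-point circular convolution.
Linear: y_lin[0] = 2×2 = 4; y_lin[1] = 2×4 + 1×2 = 10; y_lin[2] = 2×3 + 1×4 + 2×2 = 14; y_lin[3] = 2×3 + 1×3 + 2×4 + 1×2 = 19; y_lin[4] = 2×3 + 1×3 + 2×3 + 1×4 + 4×2 = 27; y_lin[5] = 1×3 + 2×3 + 1×3 + 4×4 = 28; y_lin[6] = 2×3 + 1×3 + 4×3 = 21; y_lin[7] = 1×3 + 4×3 = 15; y_lin[8] = 4×3 = 12 → [4, 10, 14, 19, 27, 28, 21, 15, 12]. Circular (length 5): y[0] = 2×2 + 1×3 + 2×3 + 1×3 + 4×4 = 32; y[1] = 2×4 + 1×2 + 2×3 + 1×3 + 4×3 = 31; y[2] = 2×3 + 1×4 + 2×2 + 1×3 + 4×3 = 29; y[3] = 2×3 + 1×3 + 2×4 + 1×2 + 4×3 = 31; y[4] = 2×3 + 1×3 + 2×3 + 1×4 + 4×2 = 27 → [32, 31, 29, 31, 27]

Linear: [4, 10, 14, 19, 27, 28, 21, 15, 12], Circular: [32, 31, 29, 31, 27]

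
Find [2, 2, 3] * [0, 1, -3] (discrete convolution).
y[0] = 2×0 = 0; y[1] = 2×1 + 2×0 = 2; y[2] = 2×-3 + 2×1 + 3×0 = -4; y[3] = 2×-3 + 3×1 = -3; y[4] = 3×-3 = -9

[0, 2, -4, -3, -9]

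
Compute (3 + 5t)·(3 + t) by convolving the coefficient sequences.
Ascending coefficients: a = [3, 5], b = [3, 1]. c[0] = 3×3 = 9; c[1] = 3×1 + 5×3 = 18; c[2] = 5×1 = 5. Result coefficients: [9, 18, 5] → 9 + 18t + 5t^2

9 + 18t + 5t^2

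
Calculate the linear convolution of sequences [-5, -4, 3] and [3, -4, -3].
y[0] = -5×3 = -15; y[1] = -5×-4 + -4×3 = 8; y[2] = -5×-3 + -4×-4 + 3×3 = 40; y[3] = -4×-3 + 3×-4 = 0; y[4] = 3×-3 = -9

[-15, 8, 40, 0, -9]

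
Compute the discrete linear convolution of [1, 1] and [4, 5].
y[0] = 1×4 = 4; y[1] = 1×5 + 1×4 = 9; y[2] = 1×5 = 5

[4, 9, 5]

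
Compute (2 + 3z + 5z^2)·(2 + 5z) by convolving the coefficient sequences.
Ascending coefficients: a = [2, 3, 5], b = [2, 5]. c[0] = 2×2 = 4; c[1] = 2×5 + 3×2 = 16; c[2] = 3×5 + 5×2 = 25; c[3] = 5×5 = 25. Result coefficients: [4, 16, 25, 25] → 4 + 16z + 25z^2 + 25z^3

4 + 16z + 25z^2 + 25z^3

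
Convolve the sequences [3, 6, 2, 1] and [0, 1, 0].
y[0] = 3×0 = 0; y[1] = 3×1 + 6×0 = 3; y[2] = 3×0 + 6×1 + 2×0 = 6; y[3] = 6×0 + 2×1 + 1×0 = 2; y[4] = 2×0 + 1×1 = 1; y[5] = 1×0 = 0

[0, 3, 6, 2, 1, 0]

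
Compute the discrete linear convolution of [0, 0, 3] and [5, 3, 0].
y[0] = 0×5 = 0; y[1] = 0×3 + 0×5 = 0; y[2] = 0×0 + 0×3 + 3×5 = 15; y[3] = 0×0 + 3×3 = 9; y[4] = 3×0 = 0

[0, 0, 15, 9, 0]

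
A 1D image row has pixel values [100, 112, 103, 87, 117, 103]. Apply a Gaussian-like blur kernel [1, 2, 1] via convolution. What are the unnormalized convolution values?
Convolve image row [100, 112, 103, 87, 117, 103] with kernel [1, 2, 1]: y[0] = 100×1 = 100; y[1] = 100×2 + 112×1 = 312; y[2] = 100×1 + 112×2 + 103×1 = 427; y[3] = 112×1 + 103×2 + 87×1 = 405; y[4] = 103×1 + 87×2 + 117×1 = 394; y[5] = 87×1 + 117×2 + 103×1 = 424; y[6] = 117×1 + 103×2 = 323; y[7] = 103×1 = 103 → [100, 312, 427, 405, 394, 424, 323, 103]. Normalization factor = sum(kernel) = 4.

[100, 312, 427, 405, 394, 424, 323, 103]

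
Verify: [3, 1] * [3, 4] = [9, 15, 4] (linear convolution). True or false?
Recompute linear convolution of [3, 1] and [3, 4]: y[0] = 3×3 = 9; y[1] = 3×4 + 1×3 = 15; y[2] = 1×4 = 4 → [9, 15, 4]. Given [9, 15, 4] matches, so answer: Yes

Yes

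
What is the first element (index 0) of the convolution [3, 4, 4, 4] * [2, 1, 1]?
Use y[k] = Σ_i a[i]·b[k-i] at k=0. y[0] = 3×2 = 6

6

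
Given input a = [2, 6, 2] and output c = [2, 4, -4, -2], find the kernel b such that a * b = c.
Output length 4 = len(a) + len(b) - 1 ⇒ len(b) = 2. Solve b forward using b[k] = (c[k] - Σ_{i≥1} a[i]·b[k-i]) / a[0]: b[0] = c[0] / a[0] = 2 / 2 = 1; b[1] = (c[1] - 6×1) / a[0] = (4 - 6×1) / 2 = -1. So b = [1, -1]. Forward-check [2, 6, 2] * [1, -1]: c[0] = 2×1 = 2; c[1] = 2×-1 + 6×1 = 4; c[2] = 6×-1 + 2×1 = -4; c[3] = 2×-1 = -2 → [2, 4, -4, -2] ✓

[1, -1]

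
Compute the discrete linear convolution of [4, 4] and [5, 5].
y[0] = 4×5 = 20; y[1] = 4×5 + 4×5 = 40; y[2] = 4×5 = 20

[20, 40, 20]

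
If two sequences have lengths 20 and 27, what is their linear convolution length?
Linear/full convolution length: m + n - 1 = 20 + 27 - 1 = 46

46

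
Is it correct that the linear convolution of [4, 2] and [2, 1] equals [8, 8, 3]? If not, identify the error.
Recompute linear convolution of [4, 2] and [2, 1]: y[0] = 4×2 = 8; y[1] = 4×1 + 2×2 = 8; y[2] = 2×1 = 2 → [8, 8, 2]. Compare to given [8, 8, 3]: they differ at index 2: given 3, correct 2, so answer: No

No. Error at index 2: given 3, correct 2.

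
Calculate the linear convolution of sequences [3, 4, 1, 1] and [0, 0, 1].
y[0] = 3×0 = 0; y[1] = 3×0 + 4×0 = 0; y[2] = 3×1 + 4×0 + 1×0 = 3; y[3] = 4×1 + 1×0 + 1×0 = 4; y[4] = 1×1 + 1×0 = 1; y[5] = 1×1 = 1

[0, 0, 3, 4, 1, 1]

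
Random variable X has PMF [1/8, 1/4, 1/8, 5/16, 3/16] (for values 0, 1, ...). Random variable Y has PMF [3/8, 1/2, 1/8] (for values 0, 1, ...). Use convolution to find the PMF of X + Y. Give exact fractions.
P(X+Y=k) = Σ_i P(X=i)·P(Y=k-i) — a convolution of [1/8, 1/4, 1/8, 5/16, 3/16] and [3/8, 1/2, 1/8]. P(X+Y=0) = (1/8)×(3/8) = 3/64; P(X+Y=1) = (1/8)×(1/2) + (1/4)×(3/8) = 1/16 + 3/32 = 5/32; P(X+Y=2) = (1/8)×(1/8) + (1/4)×(1/2) + (1/8)×(3/8) = 1/64 + 1/8 + 3/64 = 3/16; P(X+Y=3) = (1/4)×(1/8) + (1/8)×(1/2) + (5/16)×(3/8) = 1/32 + 1/16 + 15/128 = 27/128; P(X+Y=4) = (1/8)×(1/8) + (5/16)×(1/2) + (3/16)×(3/8) = 1/64 + 5/32 + 9/128 = 31/128; P(X+Y=5) = (5/16)×(1/8) + (3/16)×(1/2) = 5/128 + 3/32 = 17/128; P(X+Y=6) = (3/16)×(1/8) = 3/128. PMF: [3/64, 5/32, 3/16, 27/128, 31/128, 17/128, 3/128] (sums to 1 ✓)

[3/64, 5/32, 3/16, 27/128, 31/128, 17/128, 3/128]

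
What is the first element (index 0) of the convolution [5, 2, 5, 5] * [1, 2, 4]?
Use y[k] = Σ_i a[i]·b[k-i] at k=0. y[0] = 5×1 = 5

5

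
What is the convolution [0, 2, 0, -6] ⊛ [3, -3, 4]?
y[0] = 0×3 = 0; y[1] = 0×-3 + 2×3 = 6; y[2] = 0×4 + 2×-3 + 0×3 = -6; y[3] = 2×4 + 0×-3 + -6×3 = -10; y[4] = 0×4 + -6×-3 = 18; y[5] = -6×4 = -24

[0, 6, -6, -10, 18, -24]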